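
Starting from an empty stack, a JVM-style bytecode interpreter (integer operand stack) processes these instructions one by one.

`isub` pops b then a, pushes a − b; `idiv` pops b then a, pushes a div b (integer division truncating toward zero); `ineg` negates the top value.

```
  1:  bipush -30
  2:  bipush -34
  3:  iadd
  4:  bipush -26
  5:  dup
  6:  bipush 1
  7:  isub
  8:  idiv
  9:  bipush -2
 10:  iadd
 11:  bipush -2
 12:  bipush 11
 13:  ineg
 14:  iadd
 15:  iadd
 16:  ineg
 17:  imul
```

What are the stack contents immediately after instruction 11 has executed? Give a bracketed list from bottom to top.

[-64, -2, -2]

bipush -30 : -30
bipush -34 : -30 -34
iadd       : -64
bipush -26 : -64 -26
dup        : -64 -26 -26
bipush 1   : -64 -26 -26 1
isub       : -64 -26 -27
idiv       : -64 0
bipush -2  : -64 0 -2
iadd       : -64 -2
bipush -2  : -64 -2 -2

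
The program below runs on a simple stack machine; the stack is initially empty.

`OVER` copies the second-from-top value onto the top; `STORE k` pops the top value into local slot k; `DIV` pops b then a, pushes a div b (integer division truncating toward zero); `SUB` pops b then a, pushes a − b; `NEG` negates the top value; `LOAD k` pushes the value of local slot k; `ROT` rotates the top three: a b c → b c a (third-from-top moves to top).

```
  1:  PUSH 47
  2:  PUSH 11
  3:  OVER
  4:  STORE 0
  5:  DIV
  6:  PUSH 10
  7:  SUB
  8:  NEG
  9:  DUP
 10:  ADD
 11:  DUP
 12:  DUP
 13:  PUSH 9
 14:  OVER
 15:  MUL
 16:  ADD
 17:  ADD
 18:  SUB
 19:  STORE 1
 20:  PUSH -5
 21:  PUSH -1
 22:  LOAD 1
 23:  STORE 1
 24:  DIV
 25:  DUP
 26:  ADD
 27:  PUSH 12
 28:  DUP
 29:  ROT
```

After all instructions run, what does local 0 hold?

47

PUSH 47  [47]
PUSH 11  [47, 11]
OVER     [47, 11, 47]
STORE 0  [47, 11]
DIV      [4]
PUSH 10  [4, 10]
SUB      [-6]
NEG      [6]
DUP      [6, 6]
ADD      [12]
DUP      [12, 12]
DUP      [12, 12, 12]
PUSH 9   [12, 12, 12, 9]
OVER     [12, 12, 12, 9, 12]
MUL      [12, 12, 12, 108]
ADD      [12, 12, 120]
ADD      [12, 132]
SUB      [-120]
STORE 1  []
PUSH -5  [-5]
PUSH -1  [-5, -1]
LOAD 1   [-5, -1, -120]
STORE 1  [-5, -1]
DIV      [5]
DUP      [5, 5]
ADD      [10]
PUSH 12  [10, 12]
DUP      [10, 12, 12]
ROT      [12, 12, 10]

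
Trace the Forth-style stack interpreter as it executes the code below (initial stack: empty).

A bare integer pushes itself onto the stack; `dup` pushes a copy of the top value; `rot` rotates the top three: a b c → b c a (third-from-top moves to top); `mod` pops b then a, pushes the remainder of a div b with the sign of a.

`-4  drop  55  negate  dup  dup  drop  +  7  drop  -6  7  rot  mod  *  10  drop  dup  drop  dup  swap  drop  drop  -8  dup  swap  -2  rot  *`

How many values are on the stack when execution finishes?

-4     : -4
drop   : (empty)
55     : 55
negate : -55
dup    : -55 -55
dup    : -55 -55 -55
drop   : -55 -55
+      : -110
7      : -110 7
drop   : -110
-6     : -110 -6
7      : -110 -6 7
rot    : -6 7 -110
mod    : -6 7
*      : -42
10     : -42 10
drop   : -42
dup    : -42 -42
drop   : -42
dup    : -42 -42
swap   : -42 -42
drop   : -42
drop   : (empty)
-8     : -8
dup    : -8 -8
swap   : -8 -8
-2     : -8 -8 -2
rot    : -8 -2 -8
*      : -8 16

2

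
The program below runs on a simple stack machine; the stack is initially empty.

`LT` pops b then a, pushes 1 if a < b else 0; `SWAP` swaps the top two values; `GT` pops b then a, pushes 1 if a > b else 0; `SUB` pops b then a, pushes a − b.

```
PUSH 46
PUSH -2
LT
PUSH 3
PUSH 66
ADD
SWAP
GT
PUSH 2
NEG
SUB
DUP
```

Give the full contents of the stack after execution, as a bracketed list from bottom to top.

[3, 3]

PUSH 46 : 46
PUSH -2 : 46 -2
LT      : 0
PUSH 3  : 0 3
PUSH 66 : 0 3 66
ADD     : 0 69
SWAP    : 69 0
GT      : 1
PUSH 2  : 1 2
NEG     : 1 -2
SUB     : 3
DUP     : 3 3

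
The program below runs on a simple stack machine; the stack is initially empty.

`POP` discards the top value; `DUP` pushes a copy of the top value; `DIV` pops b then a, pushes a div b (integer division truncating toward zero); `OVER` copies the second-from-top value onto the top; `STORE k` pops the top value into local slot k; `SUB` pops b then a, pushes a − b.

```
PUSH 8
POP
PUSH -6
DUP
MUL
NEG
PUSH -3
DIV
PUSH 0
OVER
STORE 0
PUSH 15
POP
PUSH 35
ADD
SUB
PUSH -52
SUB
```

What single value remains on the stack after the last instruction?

PUSH 8   → [8]
POP      → []
PUSH -6  → [-6]
DUP      → [-6, -6]
MUL      → [36]
NEG      → [-36]
PUSH -3  → [-36, -3]
DIV      → [12]
PUSH 0   → [12, 0]
OVER     → [12, 0, 12]
STORE 0  → [12, 0]
PUSH 15  → [12, 0, 15]
POP      → [12, 0]
PUSH 35  → [12, 0, 35]
ADD      → [12, 35]
SUB      → [-23]
PUSH -52 → [-23, -52]
SUB      → [29]

29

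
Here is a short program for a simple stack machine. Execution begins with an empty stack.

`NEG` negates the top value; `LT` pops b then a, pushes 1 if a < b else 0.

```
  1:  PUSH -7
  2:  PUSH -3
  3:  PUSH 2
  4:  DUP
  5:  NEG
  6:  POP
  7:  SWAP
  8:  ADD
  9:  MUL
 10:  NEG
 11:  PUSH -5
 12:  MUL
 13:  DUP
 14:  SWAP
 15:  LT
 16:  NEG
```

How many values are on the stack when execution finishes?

PUSH -7 : [-7]
PUSH -3 : [-7, -3]
PUSH 2  : [-7, -3, 2]
DUP     : [-7, -3, 2, 2]
NEG     : [-7, -3, 2, -2]
POP     : [-7, -3, 2]
SWAP    : [-7, 2, -3]
ADD     : [-7, -1]
MUL     : [7]
NEG     : [-7]
PUSH -5 : [-7, -5]
MUL     : [35]
DUP     : [35, 35]
SWAP    : [35, 35]
LT      : [0]
NEG     : [0]

1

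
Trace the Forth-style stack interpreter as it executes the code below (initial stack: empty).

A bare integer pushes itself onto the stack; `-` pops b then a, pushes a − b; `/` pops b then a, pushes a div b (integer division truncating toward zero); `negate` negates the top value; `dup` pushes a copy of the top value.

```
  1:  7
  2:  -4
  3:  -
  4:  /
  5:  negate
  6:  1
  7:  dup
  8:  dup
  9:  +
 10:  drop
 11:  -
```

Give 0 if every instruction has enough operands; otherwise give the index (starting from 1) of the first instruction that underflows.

4

7  → 7
-4 → 7 -4
-  → 11
/  — needs 2 operands, stack has 1 → underflow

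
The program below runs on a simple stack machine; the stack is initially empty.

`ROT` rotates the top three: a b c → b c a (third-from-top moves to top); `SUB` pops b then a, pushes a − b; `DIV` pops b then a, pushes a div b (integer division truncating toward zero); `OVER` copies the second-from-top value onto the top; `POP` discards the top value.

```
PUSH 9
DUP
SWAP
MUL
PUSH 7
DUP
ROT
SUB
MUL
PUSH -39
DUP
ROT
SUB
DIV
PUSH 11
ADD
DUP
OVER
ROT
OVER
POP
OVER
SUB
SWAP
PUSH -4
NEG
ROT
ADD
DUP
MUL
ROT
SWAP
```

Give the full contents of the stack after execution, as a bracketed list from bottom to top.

[11, 11, 16]

PUSH 9   → [9]
DUP      → [9, 9]
SWAP     → [9, 9]
MUL      → [81]
PUSH 7   → [81, 7]
DUP      → [81, 7, 7]
ROT      → [7, 7, 81]
SUB      → [7, -74]
MUL      → [-518]
PUSH -39 → [-518, -39]
DUP      → [-518, -39, -39]
ROT      → [-39, -39, -518]
SUB      → [-39, 479]
DIV      → [0]
PUSH 11  → [0, 11]
ADD      → [11]
DUP      → [11, 11]
OVER     → [11, 11, 11]
ROT      → [11, 11, 11]
OVER     → [11, 11, 11, 11]
POP      → [11, 11, 11]
OVER     → [11, 11, 11, 11]
SUB      → [11, 11, 0]
SWAP     → [11, 0, 11]
PUSH -4  → [11, 0, 11, -4]
NEG      → [11, 0, 11, 4]
ROT      → [11, 11, 4, 0]
ADD      → [11, 11, 4]
DUP      → [11, 11, 4, 4]
MUL      → [11, 11, 16]
ROT      → [11, 16, 11]
SWAP     → [11, 11, 16]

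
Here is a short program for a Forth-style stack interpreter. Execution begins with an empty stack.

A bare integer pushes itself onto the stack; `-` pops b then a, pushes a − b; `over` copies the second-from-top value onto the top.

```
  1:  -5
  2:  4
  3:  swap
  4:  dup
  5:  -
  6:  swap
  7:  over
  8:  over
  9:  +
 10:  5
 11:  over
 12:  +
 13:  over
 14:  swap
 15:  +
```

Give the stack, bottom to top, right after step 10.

-5   : -5
4    : -5 4
swap : 4 -5
dup  : 4 -5 -5
-    : 4 0
swap : 0 4
over : 0 4 0
over : 0 4 0 4
+    : 0 4 4
5    : 0 4 4 5

[0, 4, 4, 5]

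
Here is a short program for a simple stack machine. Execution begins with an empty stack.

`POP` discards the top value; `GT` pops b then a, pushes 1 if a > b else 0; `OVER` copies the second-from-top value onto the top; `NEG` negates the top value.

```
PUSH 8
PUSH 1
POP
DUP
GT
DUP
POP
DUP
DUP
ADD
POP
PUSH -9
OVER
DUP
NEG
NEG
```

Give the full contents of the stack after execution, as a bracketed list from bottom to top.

[0, -9, 0, 0]

PUSH 8   [8]
PUSH 1   [8, 1]
POP      [8]
DUP      [8, 8]
GT       [0]
DUP      [0, 0]
POP      [0]
DUP      [0, 0]
DUP      [0, 0, 0]
ADD      [0, 0]
POP      [0]
PUSH -9  [0, -9]
OVER     [0, -9, 0]
DUP      [0, -9, 0, 0]
NEG      [0, -9, 0, 0]
NEG      [0, -9, 0, 0]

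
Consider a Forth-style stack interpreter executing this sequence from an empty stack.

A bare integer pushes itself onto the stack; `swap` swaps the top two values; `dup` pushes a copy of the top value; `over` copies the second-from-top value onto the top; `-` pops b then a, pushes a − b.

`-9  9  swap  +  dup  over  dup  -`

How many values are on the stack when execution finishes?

-9   -> -9
9    -> -9 9
swap -> 9 -9
+    -> 0
dup  -> 0 0
over -> 0 0 0
dup  -> 0 0 0 0
-    -> 0 0 0

3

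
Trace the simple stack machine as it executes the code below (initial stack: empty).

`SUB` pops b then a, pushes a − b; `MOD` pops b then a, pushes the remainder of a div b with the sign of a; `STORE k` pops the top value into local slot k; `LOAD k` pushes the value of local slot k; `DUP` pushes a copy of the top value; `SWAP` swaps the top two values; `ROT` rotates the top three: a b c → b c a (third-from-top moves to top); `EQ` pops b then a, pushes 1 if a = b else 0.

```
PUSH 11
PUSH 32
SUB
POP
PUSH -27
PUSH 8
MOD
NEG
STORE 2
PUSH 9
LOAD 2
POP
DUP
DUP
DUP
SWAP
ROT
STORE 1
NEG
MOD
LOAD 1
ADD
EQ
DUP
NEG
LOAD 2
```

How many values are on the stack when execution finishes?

3

PUSH 11  -> 11
PUSH 32  -> 11 32
SUB      -> -21
POP      -> (empty)
PUSH -27 -> -27
PUSH 8   -> -27 8
MOD      -> -3
NEG      -> 3
STORE 2  -> (empty)
PUSH 9   -> 9
LOAD 2   -> 9 3
POP      -> 9
DUP      -> 9 9
DUP      -> 9 9 9
DUP      -> 9 9 9 9
SWAP     -> 9 9 9 9
ROT      -> 9 9 9 9
STORE 1  -> 9 9 9
NEG      -> 9 9 -9
MOD      -> 9 0
LOAD 1   -> 9 0 9
ADD      -> 9 9
EQ       -> 1
DUP      -> 1 1
NEG      -> 1 -1
LOAD 2   -> 1 -1 3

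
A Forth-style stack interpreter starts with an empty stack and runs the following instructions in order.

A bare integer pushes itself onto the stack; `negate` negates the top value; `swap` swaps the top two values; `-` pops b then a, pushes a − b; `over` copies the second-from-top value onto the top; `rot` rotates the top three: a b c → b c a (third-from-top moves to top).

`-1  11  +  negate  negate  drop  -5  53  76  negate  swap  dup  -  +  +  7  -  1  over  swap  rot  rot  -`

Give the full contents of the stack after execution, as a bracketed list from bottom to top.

-1     -> [-1]
11     -> [-1, 11]
+      -> [10]
negate -> [-10]
negate -> [10]
drop   -> []
-5     -> [-5]
53     -> [-5, 53]
76     -> [-5, 53, 76]
negate -> [-5, 53, -76]
swap   -> [-5, -76, 53]
dup    -> [-5, -76, 53, 53]
-      -> [-5, -76, 0]
+      -> [-5, -76]
+      -> [-81]
7      -> [-81, 7]
-      -> [-88]
1      -> [-88, 1]
over   -> [-88, 1, -88]
swap   -> [-88, -88, 1]
rot    -> [-88, 1, -88]
rot    -> [1, -88, -88]
-      -> [1, 0]

[1, 0]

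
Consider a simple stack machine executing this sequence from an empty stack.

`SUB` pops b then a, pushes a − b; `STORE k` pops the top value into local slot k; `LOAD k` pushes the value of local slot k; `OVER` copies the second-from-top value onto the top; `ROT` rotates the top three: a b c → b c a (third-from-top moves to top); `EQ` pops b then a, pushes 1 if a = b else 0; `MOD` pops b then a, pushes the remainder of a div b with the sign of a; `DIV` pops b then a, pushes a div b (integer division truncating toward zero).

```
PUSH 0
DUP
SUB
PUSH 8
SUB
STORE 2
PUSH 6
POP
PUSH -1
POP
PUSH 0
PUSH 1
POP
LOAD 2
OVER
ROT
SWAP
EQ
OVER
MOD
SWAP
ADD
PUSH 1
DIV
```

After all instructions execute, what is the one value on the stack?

-7

PUSH 0  → [0]
DUP     → [0, 0]
SUB     → [0]
PUSH 8  → [0, 8]
SUB     → [-8]
STORE 2 → []
PUSH 6  → [6]
POP     → []
PUSH -1 → [-1]
POP     → []
PUSH 0  → [0]
PUSH 1  → [0, 1]
POP     → [0]
LOAD 2  → [0, -8]
OVER    → [0, -8, 0]
ROT     → [-8, 0, 0]
SWAP    → [-8, 0, 0]
EQ      → [-8, 1]
OVER    → [-8, 1, -8]
MOD     → [-8, 1]
SWAP    → [1, -8]
ADD     → [-7]
PUSH 1  → [-7, 1]
DIV     → [-7]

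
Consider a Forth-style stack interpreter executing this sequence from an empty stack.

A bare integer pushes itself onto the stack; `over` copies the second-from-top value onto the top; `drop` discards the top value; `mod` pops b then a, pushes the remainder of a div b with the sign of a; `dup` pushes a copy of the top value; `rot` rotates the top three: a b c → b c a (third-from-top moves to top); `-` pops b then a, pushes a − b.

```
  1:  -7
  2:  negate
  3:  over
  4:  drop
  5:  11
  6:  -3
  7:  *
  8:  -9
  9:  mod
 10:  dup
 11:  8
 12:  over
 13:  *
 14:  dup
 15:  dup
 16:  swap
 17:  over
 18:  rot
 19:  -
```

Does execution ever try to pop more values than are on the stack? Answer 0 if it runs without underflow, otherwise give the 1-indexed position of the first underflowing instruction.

-7     -> -7
negate -> 7
over  — needs 2 operands, stack has 1 → underflow

3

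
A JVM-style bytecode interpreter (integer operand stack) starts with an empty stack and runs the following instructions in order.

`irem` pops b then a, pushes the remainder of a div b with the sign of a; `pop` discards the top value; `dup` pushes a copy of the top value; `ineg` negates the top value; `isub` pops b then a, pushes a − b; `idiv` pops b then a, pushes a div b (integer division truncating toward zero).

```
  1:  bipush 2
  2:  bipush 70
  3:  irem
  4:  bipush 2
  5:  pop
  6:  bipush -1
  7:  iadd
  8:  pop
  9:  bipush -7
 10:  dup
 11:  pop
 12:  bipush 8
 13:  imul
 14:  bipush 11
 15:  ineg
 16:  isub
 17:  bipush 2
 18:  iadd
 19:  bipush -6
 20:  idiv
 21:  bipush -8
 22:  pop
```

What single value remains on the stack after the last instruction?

7

bipush 2  → 2
bipush 70 → 2 70
irem      → 2
bipush 2  → 2 2
pop       → 2
bipush -1 → 2 -1
iadd      → 1
pop       → (empty)
bipush -7 → -7
dup       → -7 -7
pop       → -7
bipush 8  → -7 8
imul      → -56
bipush 11 → -56 11
ineg      → -56 -11
isub      → -45
bipush 2  → -45 2
iadd      → -43
bipush -6 → -43 -6
idiv      → 7
bipush -8 → 7 -8
pop       → 7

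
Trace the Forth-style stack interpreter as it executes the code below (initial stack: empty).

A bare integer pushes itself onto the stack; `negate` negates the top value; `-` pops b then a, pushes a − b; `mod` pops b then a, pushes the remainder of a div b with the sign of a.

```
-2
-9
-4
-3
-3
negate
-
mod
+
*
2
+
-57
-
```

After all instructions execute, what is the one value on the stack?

85

-2     -> [-2]
-9     -> [-2, -9]
-4     -> [-2, -9, -4]
-3     -> [-2, -9, -4, -3]
-3     -> [-2, -9, -4, -3, -3]
negate -> [-2, -9, -4, -3, 3]
-      -> [-2, -9, -4, -6]
mod    -> [-2, -9, -4]
+      -> [-2, -13]
*      -> [26]
2      -> [26, 2]
+      -> [28]
-57    -> [28, -57]
-      -> [85]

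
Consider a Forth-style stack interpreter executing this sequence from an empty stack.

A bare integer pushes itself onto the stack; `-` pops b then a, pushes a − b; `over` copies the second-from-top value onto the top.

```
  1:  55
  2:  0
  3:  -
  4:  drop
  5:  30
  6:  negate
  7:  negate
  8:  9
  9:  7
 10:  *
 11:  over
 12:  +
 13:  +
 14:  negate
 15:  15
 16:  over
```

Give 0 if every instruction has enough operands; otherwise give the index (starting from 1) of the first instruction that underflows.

0

55     → 55
0      → 55 0
-      → 55
drop   → (empty)
30     → 30
negate → -30
negate → 30
9      → 30 9
7      → 30 9 7
*      → 30 63
over   → 30 63 30
+      → 30 93
+      → 123
negate → -123
15     → -123 15
over   → -123 15 -123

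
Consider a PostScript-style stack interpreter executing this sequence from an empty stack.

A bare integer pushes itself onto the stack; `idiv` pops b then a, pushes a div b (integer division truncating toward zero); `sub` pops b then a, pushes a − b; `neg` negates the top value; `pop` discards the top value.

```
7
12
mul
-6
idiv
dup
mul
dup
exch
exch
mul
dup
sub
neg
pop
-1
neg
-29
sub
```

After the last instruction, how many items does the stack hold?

1

7    → [7]
12   → [7, 12]
mul  → [84]
-6   → [84, -6]
idiv → [-14]
dup  → [-14, -14]
mul  → [196]
dup  → [196, 196]
exch → [196, 196]
exch → [196, 196]
mul  → [38416]
dup  → [38416, 38416]
sub  → [0]
neg  → [0]
pop  → []
-1   → [-1]
neg  → [1]
-29  → [1, -29]
sub  → [30]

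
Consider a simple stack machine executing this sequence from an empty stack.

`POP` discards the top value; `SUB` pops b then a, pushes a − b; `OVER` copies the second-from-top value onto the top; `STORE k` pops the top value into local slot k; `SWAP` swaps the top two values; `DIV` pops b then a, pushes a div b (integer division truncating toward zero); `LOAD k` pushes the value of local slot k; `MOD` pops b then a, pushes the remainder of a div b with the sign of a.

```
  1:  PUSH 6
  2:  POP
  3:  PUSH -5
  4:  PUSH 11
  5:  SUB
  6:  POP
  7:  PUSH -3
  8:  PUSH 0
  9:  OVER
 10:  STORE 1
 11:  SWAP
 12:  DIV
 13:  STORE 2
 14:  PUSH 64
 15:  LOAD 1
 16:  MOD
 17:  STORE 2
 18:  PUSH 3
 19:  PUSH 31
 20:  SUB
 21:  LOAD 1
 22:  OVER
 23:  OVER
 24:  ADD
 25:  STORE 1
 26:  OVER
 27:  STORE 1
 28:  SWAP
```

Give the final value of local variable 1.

PUSH 6  -> 6
POP     -> (empty)
PUSH -5 -> -5
PUSH 11 -> -5 11
SUB     -> -16
POP     -> (empty)
PUSH -3 -> -3
PUSH 0  -> -3 0
OVER    -> -3 0 -3
STORE 1 -> -3 0
SWAP    -> 0 -3
DIV     -> 0
STORE 2 -> (empty)
PUSH 64 -> 64
LOAD 1  -> 64 -3
MOD     -> 1
STORE 2 -> (empty)
PUSH 3  -> 3
PUSH 31 -> 3 31
SUB     -> -28
LOAD 1  -> -28 -3
OVER    -> -28 -3 -28
OVER    -> -28 -3 -28 -3
ADD     -> -28 -3 -31
STORE 1 -> -28 -3
OVER    -> -28 -3 -28
STORE 1 -> -28 -3
SWAP    -> -3 -28

-28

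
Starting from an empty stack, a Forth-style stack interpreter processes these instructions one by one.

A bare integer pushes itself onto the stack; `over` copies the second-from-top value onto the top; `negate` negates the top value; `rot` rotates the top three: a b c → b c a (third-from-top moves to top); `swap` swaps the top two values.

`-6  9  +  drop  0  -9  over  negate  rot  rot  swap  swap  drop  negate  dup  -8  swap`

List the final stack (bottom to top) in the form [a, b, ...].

[0, 0, -8, 0]

-6     -> [-6]
9      -> [-6, 9]
+      -> [3]
drop   -> []
0      -> [0]
-9     -> [0, -9]
over   -> [0, -9, 0]
negate -> [0, -9, 0]
rot    -> [-9, 0, 0]
rot    -> [0, 0, -9]
swap   -> [0, -9, 0]
swap   -> [0, 0, -9]
drop   -> [0, 0]
negate -> [0, 0]
dup    -> [0, 0, 0]
-8     -> [0, 0, 0, -8]
swap   -> [0, 0, -8, 0]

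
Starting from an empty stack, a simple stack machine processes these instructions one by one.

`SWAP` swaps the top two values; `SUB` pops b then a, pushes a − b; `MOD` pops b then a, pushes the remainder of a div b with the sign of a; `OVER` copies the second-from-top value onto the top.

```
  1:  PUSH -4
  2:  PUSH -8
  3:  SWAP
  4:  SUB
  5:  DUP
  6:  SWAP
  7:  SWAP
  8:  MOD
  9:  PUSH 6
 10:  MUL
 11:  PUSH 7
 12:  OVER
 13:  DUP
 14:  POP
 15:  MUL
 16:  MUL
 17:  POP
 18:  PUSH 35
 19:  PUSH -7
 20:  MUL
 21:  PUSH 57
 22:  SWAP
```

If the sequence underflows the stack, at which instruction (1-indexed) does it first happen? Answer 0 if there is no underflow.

0

PUSH -4  -4
PUSH -8  -4 -8
SWAP     -8 -4
SUB      -4
DUP      -4 -4
SWAP     -4 -4
SWAP     -4 -4
MOD      0
PUSH 6   0 6
MUL      0
PUSH 7   0 7
OVER     0 7 0
DUP      0 7 0 0
POP      0 7 0
MUL      0 0
MUL      0
POP      (empty)
PUSH 35  35
PUSH -7  35 -7
MUL      -245
PUSH 57  -245 57
SWAP     57 -245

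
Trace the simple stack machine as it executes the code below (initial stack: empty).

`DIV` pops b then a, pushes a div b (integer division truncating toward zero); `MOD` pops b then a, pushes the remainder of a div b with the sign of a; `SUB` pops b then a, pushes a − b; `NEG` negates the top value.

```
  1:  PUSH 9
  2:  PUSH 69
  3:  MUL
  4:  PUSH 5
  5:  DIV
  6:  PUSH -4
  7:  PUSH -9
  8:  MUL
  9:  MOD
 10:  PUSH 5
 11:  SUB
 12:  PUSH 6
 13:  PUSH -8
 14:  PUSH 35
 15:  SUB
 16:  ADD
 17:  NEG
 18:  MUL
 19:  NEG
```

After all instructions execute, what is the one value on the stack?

PUSH 9  -> 9
PUSH 69 -> 9 69
MUL     -> 621
PUSH 5  -> 621 5
DIV     -> 124
PUSH -4 -> 124 -4
PUSH -9 -> 124 -4 -9
MUL     -> 124 36
MOD     -> 16
PUSH 5  -> 16 5
SUB     -> 11
PUSH 6  -> 11 6
PUSH -8 -> 11 6 -8
PUSH 35 -> 11 6 -8 35
SUB     -> 11 6 -43
ADD     -> 11 -37
NEG     -> 11 37
MUL     -> 407
NEG     -> -407

-407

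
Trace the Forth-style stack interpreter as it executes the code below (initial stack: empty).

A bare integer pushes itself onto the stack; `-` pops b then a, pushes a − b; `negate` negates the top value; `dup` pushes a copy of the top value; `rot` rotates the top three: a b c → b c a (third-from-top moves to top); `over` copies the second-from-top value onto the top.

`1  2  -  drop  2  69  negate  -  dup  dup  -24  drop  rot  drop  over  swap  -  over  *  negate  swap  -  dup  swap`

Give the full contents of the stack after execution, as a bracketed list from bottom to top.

[-71, -71]

1      : 1
2      : 1 2
-      : -1
drop   : (empty)
2      : 2
69     : 2 69
negate : 2 -69
-      : 71
dup    : 71 71
dup    : 71 71 71
-24    : 71 71 71 -24
drop   : 71 71 71
rot    : 71 71 71
drop   : 71 71
over   : 71 71 71
swap   : 71 71 71
-      : 71 0
over   : 71 0 71
*      : 71 0
negate : 71 0
swap   : 0 71
-      : -71
dup    : -71 -71
swap   : -71 -71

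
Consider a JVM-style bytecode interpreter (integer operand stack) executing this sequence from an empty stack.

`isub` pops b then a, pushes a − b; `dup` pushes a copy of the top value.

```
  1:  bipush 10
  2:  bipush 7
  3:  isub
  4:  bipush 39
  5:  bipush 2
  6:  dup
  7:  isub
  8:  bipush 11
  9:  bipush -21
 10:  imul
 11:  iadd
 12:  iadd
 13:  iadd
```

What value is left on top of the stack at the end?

-189

bipush 10  : 10
bipush 7   : 10 7
isub       : 3
bipush 39  : 3 39
bipush 2   : 3 39 2
dup        : 3 39 2 2
isub       : 3 39 0
bipush 11  : 3 39 0 11
bipush -21 : 3 39 0 11 -21
imul       : 3 39 0 -231
iadd       : 3 39 -231
iadd       : 3 -192
iadd       : -189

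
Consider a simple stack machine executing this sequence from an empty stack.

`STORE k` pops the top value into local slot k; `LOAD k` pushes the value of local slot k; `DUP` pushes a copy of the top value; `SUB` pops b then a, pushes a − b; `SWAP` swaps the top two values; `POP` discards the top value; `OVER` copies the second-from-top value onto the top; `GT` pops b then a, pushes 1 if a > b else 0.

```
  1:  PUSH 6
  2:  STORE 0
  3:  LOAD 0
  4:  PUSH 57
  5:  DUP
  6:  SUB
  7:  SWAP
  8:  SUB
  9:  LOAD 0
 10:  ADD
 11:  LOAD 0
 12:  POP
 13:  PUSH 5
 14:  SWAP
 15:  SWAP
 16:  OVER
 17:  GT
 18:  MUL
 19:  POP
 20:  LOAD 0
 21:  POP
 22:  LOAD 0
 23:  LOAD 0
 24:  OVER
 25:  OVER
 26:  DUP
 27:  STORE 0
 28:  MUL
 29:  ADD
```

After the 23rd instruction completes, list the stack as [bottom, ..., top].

[6, 6]

PUSH 6  → 6
STORE 0 → (empty)
LOAD 0  → 6
PUSH 57 → 6 57
DUP     → 6 57 57
SUB     → 6 0
SWAP    → 0 6
SUB     → -6
LOAD 0  → -6 6
ADD     → 0
LOAD 0  → 0 6
POP     → 0
PUSH 5  → 0 5
SWAP    → 5 0
SWAP    → 0 5
OVER    → 0 5 0
GT      → 0 1
MUL     → 0
POP     → (empty)
LOAD 0  → 6
POP     → (empty)
LOAD 0  → 6
LOAD 0  → 6 6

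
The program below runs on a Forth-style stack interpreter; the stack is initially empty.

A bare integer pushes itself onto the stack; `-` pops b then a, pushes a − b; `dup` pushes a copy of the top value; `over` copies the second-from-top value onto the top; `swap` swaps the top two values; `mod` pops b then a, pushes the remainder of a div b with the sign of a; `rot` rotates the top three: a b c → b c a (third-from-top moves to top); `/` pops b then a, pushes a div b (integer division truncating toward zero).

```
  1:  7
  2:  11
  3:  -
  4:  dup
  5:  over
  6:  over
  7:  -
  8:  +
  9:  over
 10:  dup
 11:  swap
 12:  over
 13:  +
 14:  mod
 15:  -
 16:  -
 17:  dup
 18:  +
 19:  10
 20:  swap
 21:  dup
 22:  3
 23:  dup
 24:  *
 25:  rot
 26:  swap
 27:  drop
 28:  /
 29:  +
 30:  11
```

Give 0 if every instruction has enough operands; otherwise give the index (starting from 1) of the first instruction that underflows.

0

7    → 7
11   → 7 11
-    → -4
dup  → -4 -4
over → -4 -4 -4
over → -4 -4 -4 -4
-    → -4 -4 0
+    → -4 -4
over → -4 -4 -4
dup  → -4 -4 -4 -4
swap → -4 -4 -4 -4
over → -4 -4 -4 -4 -4
+    → -4 -4 -4 -8
mod  → -4 -4 -4
-    → -4 0
-    → -4
dup  → -4 -4
+    → -8
10   → -8 10
swap → 10 -8
dup  → 10 -8 -8
3    → 10 -8 -8 3
dup  → 10 -8 -8 3 3
*    → 10 -8 -8 9
rot  → 10 -8 9 -8
swap → 10 -8 -8 9
drop → 10 -8 -8
/    → 10 1
+    → 11
11   → 11 11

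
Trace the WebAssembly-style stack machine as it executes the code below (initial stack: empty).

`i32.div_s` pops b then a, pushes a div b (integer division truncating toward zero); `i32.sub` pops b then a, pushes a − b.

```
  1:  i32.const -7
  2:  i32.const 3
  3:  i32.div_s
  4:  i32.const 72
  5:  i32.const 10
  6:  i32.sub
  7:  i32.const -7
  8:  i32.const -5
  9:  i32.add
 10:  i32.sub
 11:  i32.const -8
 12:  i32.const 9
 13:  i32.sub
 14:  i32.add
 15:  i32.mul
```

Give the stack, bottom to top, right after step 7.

[-2, 62, -7]

i32.const -7 : -7
i32.const 3  : -7 3
i32.div_s    : -2
i32.const 72 : -2 72
i32.const 10 : -2 72 10
i32.sub      : -2 62
i32.const -7 : -2 62 -7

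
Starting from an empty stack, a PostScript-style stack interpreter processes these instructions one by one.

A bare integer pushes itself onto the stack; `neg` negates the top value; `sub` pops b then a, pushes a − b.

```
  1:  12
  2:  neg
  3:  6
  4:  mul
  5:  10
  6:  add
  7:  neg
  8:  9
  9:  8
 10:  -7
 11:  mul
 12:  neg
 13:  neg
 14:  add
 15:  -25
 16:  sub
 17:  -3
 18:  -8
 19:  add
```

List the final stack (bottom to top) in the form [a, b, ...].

[62, -22, -11]

12   [12]
neg  [-12]
6    [-12, 6]
mul  [-72]
10   [-72, 10]
add  [-62]
neg  [62]
9    [62, 9]
8    [62, 9, 8]
-7   [62, 9, 8, -7]
mul  [62, 9, -56]
neg  [62, 9, 56]
neg  [62, 9, -56]
add  [62, -47]
-25  [62, -47, -25]
sub  [62, -22]
-3   [62, -22, -3]
-8   [62, -22, -3, -8]
add  [62, -22, -11]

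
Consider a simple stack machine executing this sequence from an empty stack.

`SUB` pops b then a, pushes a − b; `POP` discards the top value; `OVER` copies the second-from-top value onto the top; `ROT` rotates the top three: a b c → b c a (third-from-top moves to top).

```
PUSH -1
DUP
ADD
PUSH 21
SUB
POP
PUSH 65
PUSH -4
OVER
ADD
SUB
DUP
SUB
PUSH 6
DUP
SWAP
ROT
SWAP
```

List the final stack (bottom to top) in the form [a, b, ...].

PUSH -1 : -1
DUP     : -1 -1
ADD     : -2
PUSH 21 : -2 21
SUB     : -23
POP     : (empty)
PUSH 65 : 65
PUSH -4 : 65 -4
OVER    : 65 -4 65
ADD     : 65 61
SUB     : 4
DUP     : 4 4
SUB     : 0
PUSH 6  : 0 6
DUP     : 0 6 6
SWAP    : 0 6 6
ROT     : 6 6 0
SWAP    : 6 0 6

[6, 0, 6]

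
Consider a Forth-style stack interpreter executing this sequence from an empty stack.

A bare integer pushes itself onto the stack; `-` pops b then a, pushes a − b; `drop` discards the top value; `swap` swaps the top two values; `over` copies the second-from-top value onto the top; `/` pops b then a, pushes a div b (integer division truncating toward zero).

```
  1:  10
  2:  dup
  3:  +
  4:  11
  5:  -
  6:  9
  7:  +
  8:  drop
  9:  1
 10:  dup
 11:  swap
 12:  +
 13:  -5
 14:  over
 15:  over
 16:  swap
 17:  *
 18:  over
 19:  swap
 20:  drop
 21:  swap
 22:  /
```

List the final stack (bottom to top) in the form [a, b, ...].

10    10
dup   10 10
+     20
11    20 11
-     9
9     9 9
+     18
drop  (empty)
1     1
dup   1 1
swap  1 1
+     2
-5    2 -5
over  2 -5 2
over  2 -5 2 -5
swap  2 -5 -5 2
*     2 -5 -10
over  2 -5 -10 -5
swap  2 -5 -5 -10
drop  2 -5 -5
swap  2 -5 -5
/     2 1

[2, 1]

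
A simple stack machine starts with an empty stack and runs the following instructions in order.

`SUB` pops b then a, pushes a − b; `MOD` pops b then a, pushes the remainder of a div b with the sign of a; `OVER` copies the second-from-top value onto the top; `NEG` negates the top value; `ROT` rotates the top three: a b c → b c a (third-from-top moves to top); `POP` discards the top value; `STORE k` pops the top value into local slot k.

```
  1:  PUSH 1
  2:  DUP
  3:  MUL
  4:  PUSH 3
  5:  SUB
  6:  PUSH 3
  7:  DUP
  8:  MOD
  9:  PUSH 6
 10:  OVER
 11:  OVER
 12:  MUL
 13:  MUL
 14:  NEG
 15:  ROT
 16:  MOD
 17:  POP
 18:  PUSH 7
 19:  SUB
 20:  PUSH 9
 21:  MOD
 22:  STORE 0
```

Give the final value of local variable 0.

-7

PUSH 1   [1]
DUP      [1, 1]
MUL      [1]
PUSH 3   [1, 3]
SUB      [-2]
PUSH 3   [-2, 3]
DUP      [-2, 3, 3]
MOD      [-2, 0]
PUSH 6   [-2, 0, 6]
OVER     [-2, 0, 6, 0]
OVER     [-2, 0, 6, 0, 6]
MUL      [-2, 0, 6, 0]
MUL      [-2, 0, 0]
NEG      [-2, 0, 0]
ROT      [0, 0, -2]
MOD      [0, 0]
POP      [0]
PUSH 7   [0, 7]
SUB      [-7]
PUSH 9   [-7, 9]
MOD      [-7]
STORE 0  []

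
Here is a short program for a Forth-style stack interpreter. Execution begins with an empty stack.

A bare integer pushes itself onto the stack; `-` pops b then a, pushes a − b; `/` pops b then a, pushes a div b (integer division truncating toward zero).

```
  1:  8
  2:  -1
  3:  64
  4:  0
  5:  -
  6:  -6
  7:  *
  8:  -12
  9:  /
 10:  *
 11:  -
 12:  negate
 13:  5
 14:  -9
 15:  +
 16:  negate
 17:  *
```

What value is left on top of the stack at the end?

8      → 8
-1     → 8 -1
64     → 8 -1 64
0      → 8 -1 64 0
-      → 8 -1 64
-6     → 8 -1 64 -6
*      → 8 -1 -384
-12    → 8 -1 -384 -12
/      → 8 -1 32
*      → 8 -32
-      → 40
negate → -40
5      → -40 5
-9     → -40 5 -9
+      → -40 -4
negate → -40 4
*      → -160

-160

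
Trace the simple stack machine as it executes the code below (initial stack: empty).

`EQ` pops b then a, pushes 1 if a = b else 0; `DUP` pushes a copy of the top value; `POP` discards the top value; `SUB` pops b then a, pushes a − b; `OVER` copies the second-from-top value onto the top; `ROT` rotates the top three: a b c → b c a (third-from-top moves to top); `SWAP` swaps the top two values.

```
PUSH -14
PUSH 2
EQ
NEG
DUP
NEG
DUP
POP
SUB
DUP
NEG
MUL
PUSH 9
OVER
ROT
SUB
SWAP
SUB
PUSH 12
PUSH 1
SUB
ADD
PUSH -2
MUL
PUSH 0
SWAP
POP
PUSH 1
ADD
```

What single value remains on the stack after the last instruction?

PUSH -14 : -14
PUSH 2   : -14 2
EQ       : 0
NEG      : 0
DUP      : 0 0
NEG      : 0 0
DUP      : 0 0 0
POP      : 0 0
SUB      : 0
DUP      : 0 0
NEG      : 0 0
MUL      : 0
PUSH 9   : 0 9
OVER     : 0 9 0
ROT      : 9 0 0
SUB      : 9 0
SWAP     : 0 9
SUB      : -9
PUSH 12  : -9 12
PUSH 1   : -9 12 1
SUB      : -9 11
ADD      : 2
PUSH -2  : 2 -2
MUL      : -4
PUSH 0   : -4 0
SWAP     : 0 -4
POP      : 0
PUSH 1   : 0 1
ADD      : 1

1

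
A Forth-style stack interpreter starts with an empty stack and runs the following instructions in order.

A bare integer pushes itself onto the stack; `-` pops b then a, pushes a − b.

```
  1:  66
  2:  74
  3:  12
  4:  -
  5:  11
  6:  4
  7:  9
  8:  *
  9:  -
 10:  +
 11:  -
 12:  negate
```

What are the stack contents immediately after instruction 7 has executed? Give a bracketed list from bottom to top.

66 -> 66
74 -> 66 74
12 -> 66 74 12
-  -> 66 62
11 -> 66 62 11
4  -> 66 62 11 4
9  -> 66 62 11 4 9

[66, 62, 11, 4, 9]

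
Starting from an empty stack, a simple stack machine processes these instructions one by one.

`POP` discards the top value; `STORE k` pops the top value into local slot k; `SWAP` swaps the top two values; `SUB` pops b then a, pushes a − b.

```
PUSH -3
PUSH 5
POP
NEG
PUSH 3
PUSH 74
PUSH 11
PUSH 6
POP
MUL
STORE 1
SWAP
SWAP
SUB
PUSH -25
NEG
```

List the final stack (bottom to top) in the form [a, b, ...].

[0, 25]

PUSH -3  : -3
PUSH 5   : -3 5
POP      : -3
NEG      : 3
PUSH 3   : 3 3
PUSH 74  : 3 3 74
PUSH 11  : 3 3 74 11
PUSH 6   : 3 3 74 11 6
POP      : 3 3 74 11
MUL      : 3 3 814
STORE 1  : 3 3
SWAP     : 3 3
SWAP     : 3 3
SUB      : 0
PUSH -25 : 0 -25
NEG      : 0 25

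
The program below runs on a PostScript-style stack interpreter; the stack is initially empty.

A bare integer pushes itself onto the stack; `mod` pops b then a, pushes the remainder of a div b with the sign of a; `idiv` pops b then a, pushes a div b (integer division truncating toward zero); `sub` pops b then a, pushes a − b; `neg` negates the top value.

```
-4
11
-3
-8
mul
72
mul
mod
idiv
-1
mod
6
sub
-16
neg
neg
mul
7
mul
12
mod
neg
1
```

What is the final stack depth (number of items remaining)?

-4   : -4
11   : -4 11
-3   : -4 11 -3
-8   : -4 11 -3 -8
mul  : -4 11 24
72   : -4 11 24 72
mul  : -4 11 1728
mod  : -4 11
idiv : 0
-1   : 0 -1
mod  : 0
6    : 0 6
sub  : -6
-16  : -6 -16
neg  : -6 16
neg  : -6 -16
mul  : 96
7    : 96 7
mul  : 672
12   : 672 12
mod  : 0
neg  : 0
1    : 0 1

2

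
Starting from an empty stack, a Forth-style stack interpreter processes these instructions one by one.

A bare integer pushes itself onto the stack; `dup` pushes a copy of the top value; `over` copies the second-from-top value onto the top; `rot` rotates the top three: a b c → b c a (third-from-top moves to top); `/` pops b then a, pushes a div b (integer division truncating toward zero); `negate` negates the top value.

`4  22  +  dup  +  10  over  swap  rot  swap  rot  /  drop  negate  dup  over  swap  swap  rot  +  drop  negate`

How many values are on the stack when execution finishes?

4      -> 4
22     -> 4 22
+      -> 26
dup    -> 26 26
+      -> 52
10     -> 52 10
over   -> 52 10 52
swap   -> 52 52 10
rot    -> 52 10 52
swap   -> 52 52 10
rot    -> 52 10 52
/      -> 52 0
drop   -> 52
negate -> -52
dup    -> -52 -52
over   -> -52 -52 -52
swap   -> -52 -52 -52
swap   -> -52 -52 -52
rot    -> -52 -52 -52
+      -> -52 -104
drop   -> -52
negate -> 52

1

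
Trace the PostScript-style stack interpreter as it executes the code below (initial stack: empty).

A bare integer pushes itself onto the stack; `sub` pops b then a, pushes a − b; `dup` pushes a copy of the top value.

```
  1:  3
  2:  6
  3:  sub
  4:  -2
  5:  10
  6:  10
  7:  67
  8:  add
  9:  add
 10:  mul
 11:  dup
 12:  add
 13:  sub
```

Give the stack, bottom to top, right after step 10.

[-3, -174]

3   -> [3]
6   -> [3, 6]
sub -> [-3]
-2  -> [-3, -2]
10  -> [-3, -2, 10]
10  -> [-3, -2, 10, 10]
67  -> [-3, -2, 10, 10, 67]
add -> [-3, -2, 10, 77]
add -> [-3, -2, 87]
mul -> [-3, -174]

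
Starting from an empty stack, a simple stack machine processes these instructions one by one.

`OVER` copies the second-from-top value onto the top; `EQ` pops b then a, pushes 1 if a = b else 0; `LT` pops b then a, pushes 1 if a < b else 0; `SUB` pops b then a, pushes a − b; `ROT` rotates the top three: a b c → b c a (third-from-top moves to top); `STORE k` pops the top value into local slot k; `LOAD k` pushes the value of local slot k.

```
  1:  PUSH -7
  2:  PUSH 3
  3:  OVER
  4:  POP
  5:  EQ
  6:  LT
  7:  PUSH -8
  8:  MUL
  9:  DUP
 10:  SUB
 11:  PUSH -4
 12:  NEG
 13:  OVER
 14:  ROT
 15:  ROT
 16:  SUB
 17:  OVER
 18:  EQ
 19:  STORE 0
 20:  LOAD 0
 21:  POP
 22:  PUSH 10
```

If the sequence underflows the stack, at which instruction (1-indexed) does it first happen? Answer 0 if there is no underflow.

PUSH -7 → -7
PUSH 3  → -7 3
OVER    → -7 3 -7
POP     → -7 3
EQ      → 0
LT  — needs 2 operands, stack has 1 → underflow

6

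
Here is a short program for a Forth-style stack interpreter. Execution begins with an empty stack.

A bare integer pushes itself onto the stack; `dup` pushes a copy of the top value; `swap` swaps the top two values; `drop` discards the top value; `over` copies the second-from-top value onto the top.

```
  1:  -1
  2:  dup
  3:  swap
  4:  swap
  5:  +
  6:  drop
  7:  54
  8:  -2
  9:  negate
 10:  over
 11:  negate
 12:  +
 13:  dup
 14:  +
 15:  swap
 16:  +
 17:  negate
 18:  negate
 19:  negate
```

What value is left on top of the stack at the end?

50

-1     → [-1]
dup    → [-1, -1]
swap   → [-1, -1]
swap   → [-1, -1]
+      → [-2]
drop   → []
54     → [54]
-2     → [54, -2]
negate → [54, 2]
over   → [54, 2, 54]
negate → [54, 2, -54]
+      → [54, -52]
dup    → [54, -52, -52]
+      → [54, -104]
swap   → [-104, 54]
+      → [-50]
negate → [50]
negate → [-50]
negate → [50]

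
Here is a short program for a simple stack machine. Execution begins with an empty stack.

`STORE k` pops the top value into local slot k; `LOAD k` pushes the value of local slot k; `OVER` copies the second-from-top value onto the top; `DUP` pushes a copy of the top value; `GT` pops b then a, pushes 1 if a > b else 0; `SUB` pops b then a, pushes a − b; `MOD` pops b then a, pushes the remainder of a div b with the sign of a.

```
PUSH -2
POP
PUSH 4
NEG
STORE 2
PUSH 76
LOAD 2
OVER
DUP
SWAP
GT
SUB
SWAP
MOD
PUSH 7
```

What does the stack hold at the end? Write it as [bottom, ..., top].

PUSH -2 -> [-2]
POP     -> []
PUSH 4  -> [4]
NEG     -> [-4]
STORE 2 -> []
PUSH 76 -> [76]
LOAD 2  -> [76, -4]
OVER    -> [76, -4, 76]
DUP     -> [76, -4, 76, 76]
SWAP    -> [76, -4, 76, 76]
GT      -> [76, -4, 0]
SUB     -> [76, -4]
SWAP    -> [-4, 76]
MOD     -> [-4]
PUSH 7  -> [-4, 7]

[-4, 7]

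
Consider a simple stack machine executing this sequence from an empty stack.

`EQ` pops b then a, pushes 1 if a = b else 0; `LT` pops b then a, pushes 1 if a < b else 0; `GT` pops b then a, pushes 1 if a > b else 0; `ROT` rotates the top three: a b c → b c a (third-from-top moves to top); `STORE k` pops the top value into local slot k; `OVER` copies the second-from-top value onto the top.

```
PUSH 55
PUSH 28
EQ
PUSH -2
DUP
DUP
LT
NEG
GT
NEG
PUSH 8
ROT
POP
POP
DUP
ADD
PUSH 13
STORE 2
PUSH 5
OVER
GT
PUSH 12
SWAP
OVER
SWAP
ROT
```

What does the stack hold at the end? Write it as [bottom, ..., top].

[0, 12, 1, 12]

PUSH 55 → 55
PUSH 28 → 55 28
EQ      → 0
PUSH -2 → 0 -2
DUP     → 0 -2 -2
DUP     → 0 -2 -2 -2
LT      → 0 -2 0
NEG     → 0 -2 0
GT      → 0 0
NEG     → 0 0
PUSH 8  → 0 0 8
ROT     → 0 8 0
POP     → 0 8
POP     → 0
DUP     → 0 0
ADD     → 0
PUSH 13 → 0 13
STORE 2 → 0
PUSH 5  → 0 5
OVER    → 0 5 0
GT      → 0 1
PUSH 12 → 0 1 12
SWAP    → 0 12 1
OVER    → 0 12 1 12
SWAP    → 0 12 12 1
ROT     → 0 12 1 12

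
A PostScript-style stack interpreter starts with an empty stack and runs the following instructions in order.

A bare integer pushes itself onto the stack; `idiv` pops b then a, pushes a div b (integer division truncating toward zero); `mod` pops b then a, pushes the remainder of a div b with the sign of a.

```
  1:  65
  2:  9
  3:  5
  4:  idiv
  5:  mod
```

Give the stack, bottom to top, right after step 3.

65 -> 65
9  -> 65 9
5  -> 65 9 5

[65, 9, 5]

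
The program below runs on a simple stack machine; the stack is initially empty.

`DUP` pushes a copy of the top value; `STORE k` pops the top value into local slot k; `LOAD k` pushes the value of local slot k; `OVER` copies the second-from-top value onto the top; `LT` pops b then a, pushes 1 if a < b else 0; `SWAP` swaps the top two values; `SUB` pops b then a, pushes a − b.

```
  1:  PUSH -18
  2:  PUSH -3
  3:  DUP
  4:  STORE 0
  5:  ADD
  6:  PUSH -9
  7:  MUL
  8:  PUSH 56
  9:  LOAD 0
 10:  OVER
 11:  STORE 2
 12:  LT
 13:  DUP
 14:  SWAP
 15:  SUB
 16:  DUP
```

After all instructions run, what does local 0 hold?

PUSH -18  -18
PUSH -3   -18 -3
DUP       -18 -3 -3
STORE 0   -18 -3
ADD       -21
PUSH -9   -21 -9
MUL       189
PUSH 56   189 56
LOAD 0    189 56 -3
OVER      189 56 -3 56
STORE 2   189 56 -3
LT        189 0
DUP       189 0 0
SWAP      189 0 0
SUB       189 0
DUP       189 0 0

-3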